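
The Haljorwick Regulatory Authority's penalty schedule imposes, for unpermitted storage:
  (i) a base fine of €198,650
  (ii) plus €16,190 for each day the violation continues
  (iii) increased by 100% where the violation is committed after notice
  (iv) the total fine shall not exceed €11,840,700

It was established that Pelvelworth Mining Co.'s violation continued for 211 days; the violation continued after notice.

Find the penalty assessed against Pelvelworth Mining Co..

Per-day component: 211 × €16,190 = €3,416,090
Base plus per-day: €198,650 + €3,416,090 = €3,614,740
Enhancement: 100% of €3,614,740 = €3,614,740
Enhanced fine: €3,614,740 + €3,614,740 = €7,229,480
Cap at €11,840,700: €7,229,480 is within the cap, no reduction.

Civil penalty: €7,229,480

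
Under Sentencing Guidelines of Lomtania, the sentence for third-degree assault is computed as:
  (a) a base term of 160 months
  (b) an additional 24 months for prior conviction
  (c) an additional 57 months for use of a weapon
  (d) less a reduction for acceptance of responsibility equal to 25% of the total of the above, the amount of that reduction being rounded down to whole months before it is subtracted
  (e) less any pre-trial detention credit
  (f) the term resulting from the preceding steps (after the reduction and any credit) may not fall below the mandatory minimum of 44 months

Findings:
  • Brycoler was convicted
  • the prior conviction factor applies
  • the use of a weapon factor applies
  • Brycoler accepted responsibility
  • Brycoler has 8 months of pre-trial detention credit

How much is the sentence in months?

173 months

Prior conviction enhancement: +24 months
Use of a weapon enhancement: +57 months
Adjusted term: 160 months + 24 months + 57 months = 241 months
Acceptance of responsibility reduction: 25% of 241 months = 60 months (rounded down)
After reduction: 241 − 60 = 181 months
Less pre-trial detention credit: 181 months − 8 months = 173 months
Minimum 44 months: 173 months meets the minimum, no increase.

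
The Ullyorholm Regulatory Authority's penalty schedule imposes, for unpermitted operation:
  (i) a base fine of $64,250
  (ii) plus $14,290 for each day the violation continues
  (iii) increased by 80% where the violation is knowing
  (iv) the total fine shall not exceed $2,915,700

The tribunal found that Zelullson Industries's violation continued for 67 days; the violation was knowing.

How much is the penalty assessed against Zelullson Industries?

Per-day component: 67 × $14,290 = $957,430
Base plus per-day: $64,250 + $957,430 = $1,021,680
Enhancement: 80% of $1,021,680 = $817,344
Enhanced fine: $1,021,680 + $817,344 = $1,839,024
Cap at $2,915,700: $1,839,024 is within the cap, no reduction.

$1,839,024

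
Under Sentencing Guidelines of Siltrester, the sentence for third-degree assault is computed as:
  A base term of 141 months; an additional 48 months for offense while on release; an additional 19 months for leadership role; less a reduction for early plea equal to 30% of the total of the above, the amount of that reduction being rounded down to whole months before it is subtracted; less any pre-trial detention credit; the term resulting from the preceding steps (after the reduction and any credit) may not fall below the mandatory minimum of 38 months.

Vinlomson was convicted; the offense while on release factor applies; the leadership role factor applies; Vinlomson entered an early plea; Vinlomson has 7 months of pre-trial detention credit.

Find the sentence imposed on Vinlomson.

Offense while on release enhancement: +48 months
Leadership role enhancement: +19 months
Adjusted term: 141 months + 48 months + 19 months = 208 months
Early plea reduction: 30% of 208 months = 62 months (rounded down)
After reduction: 208 − 62 = 146 months
Less pre-trial detention credit: 146 months − 7 months = 139 months
Minimum 38 months: 139 months meets the minimum, no increase.

Sentence: 139 months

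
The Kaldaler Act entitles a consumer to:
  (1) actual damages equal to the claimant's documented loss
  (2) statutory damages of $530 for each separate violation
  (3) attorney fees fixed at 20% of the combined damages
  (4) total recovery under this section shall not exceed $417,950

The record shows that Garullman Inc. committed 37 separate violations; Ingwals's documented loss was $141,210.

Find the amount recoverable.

Statutory damages: 37 × $530 = $19,610
Combined damages: $141,210 + $19,610 = $160,820
Attorney fees: 20% of $160,820 = $32,164
Total before cap: $160,820 + $32,164 = $192,984
Cap at $417,950: $192,984 is within the cap, no reduction.

Total recovery: $192,984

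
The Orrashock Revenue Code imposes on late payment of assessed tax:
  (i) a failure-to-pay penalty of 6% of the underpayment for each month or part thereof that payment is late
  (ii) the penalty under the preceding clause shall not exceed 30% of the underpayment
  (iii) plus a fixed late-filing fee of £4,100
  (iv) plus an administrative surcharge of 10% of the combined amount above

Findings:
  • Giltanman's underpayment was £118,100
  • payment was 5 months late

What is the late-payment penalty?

£43,483

Accrued rate: 6% × 5 = 30%, capped at 30% → 30%
Failure-to-pay penalty: 30% of £118,100 = £35,430
Penalty before surcharge: £35,430 + £4,100 = £39,530
Administrative surcharge: 10% of £39,530 = £3,953
Total penalty: £39,530 + £3,953 = £43,483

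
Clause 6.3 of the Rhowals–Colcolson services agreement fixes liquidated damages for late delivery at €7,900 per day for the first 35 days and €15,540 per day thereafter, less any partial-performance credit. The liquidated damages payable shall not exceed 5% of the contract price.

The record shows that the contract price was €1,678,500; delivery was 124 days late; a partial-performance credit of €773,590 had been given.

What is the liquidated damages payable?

First 35 days: 35 × €7,900 = €276,500
Remaining days: (124 − 35) × €15,540 = €1,383,060
Accrued per-day damages: €276,500 + €1,383,060 = €1,659,560
Less partial-performance credit: €1,659,560 − €773,590 = €885,970
Cap: 5% of €1,678,500 = €83,925
Cap at €83,925: €885,970 exceeds the cap → €83,925

Liquidated damages: €83,925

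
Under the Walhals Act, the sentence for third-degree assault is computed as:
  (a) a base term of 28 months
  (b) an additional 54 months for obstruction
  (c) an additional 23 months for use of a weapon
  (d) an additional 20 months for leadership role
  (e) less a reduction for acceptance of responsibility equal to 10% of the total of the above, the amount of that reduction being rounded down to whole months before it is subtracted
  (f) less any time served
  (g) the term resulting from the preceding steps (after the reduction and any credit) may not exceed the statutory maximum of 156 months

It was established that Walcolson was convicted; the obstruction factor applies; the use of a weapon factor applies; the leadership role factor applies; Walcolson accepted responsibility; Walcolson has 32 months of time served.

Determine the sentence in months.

81 months

Obstruction enhancement: +54 months
Use of a weapon enhancement: +23 months
Leadership role enhancement: +20 months
Adjusted term: 28 months + 54 months + 23 months + 20 months = 125 months
Acceptance of responsibility reduction: 10% of 125 months = 12 months (rounded down)
After reduction: 125 − 12 = 113 months
Less time served: 113 months − 32 months = 81 months
Cap at 156 months: 81 months is within the cap, no reduction.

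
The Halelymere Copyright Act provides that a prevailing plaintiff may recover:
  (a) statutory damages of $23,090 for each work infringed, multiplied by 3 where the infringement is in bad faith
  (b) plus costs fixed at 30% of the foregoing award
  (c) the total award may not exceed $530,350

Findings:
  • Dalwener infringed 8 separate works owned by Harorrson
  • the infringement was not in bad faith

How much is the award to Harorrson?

Award: $240,136

Statutory damages: 8 × $23,090 = $184,720
Infringement not in bad faith: no ×3 enhancement.
Costs: 30% of $184,720 = $55,416
Award plus costs: $184,720 + $55,416 = $240,136
Cap at $530,350: $240,136 is within the cap, no reduction.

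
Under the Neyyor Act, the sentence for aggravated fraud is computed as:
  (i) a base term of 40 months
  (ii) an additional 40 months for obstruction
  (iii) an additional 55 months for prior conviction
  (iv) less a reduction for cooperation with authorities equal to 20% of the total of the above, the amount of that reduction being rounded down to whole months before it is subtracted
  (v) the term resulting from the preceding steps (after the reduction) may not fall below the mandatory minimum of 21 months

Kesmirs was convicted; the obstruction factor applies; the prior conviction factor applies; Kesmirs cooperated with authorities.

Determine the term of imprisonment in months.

Obstruction enhancement: +40 months
Prior conviction enhancement: +55 months
Adjusted term: 40 months + 40 months + 55 months = 135 months
Cooperation with authorities reduction: 20% of 135 months = 27 months (rounded down)
After reduction: 135 − 27 = 108 months
Minimum 21 months: 108 months meets the minimum, no increase.

108 months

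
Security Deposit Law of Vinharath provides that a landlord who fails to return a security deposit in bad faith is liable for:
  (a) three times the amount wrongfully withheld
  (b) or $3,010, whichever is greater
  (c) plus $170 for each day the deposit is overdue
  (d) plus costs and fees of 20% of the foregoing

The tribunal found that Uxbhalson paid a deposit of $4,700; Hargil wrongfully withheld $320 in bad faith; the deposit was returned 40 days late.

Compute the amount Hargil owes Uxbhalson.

Trebled: 3 × $320 = $960
Minimum $3,010: $960 is below the minimum → $3,010
Late-return penalty: 40 × $170 = $6,800
Damages plus late penalty: $3,010 + $6,800 = $9,810
Costs and fees: 20% of $9,810 = $1,962
Total recovery: $9,810 + $1,962 = $11,772

$11,772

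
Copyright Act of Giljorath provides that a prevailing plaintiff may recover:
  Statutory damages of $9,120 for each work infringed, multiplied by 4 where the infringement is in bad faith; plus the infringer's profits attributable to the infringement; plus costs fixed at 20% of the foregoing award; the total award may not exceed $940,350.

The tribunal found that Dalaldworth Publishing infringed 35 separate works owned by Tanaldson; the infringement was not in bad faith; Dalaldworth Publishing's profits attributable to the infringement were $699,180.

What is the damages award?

Statutory damages: 35 × $9,120 = $319,200
Infringement not in bad faith: no ×4 enhancement.
Combined award: $319,200 + $699,180 = $1,018,380
Costs: 20% of $1,018,380 = $203,676
Award plus costs: $1,018,380 + $203,676 = $1,222,056
Cap at $940,350: $1,222,056 exceeds the cap → $940,350

$940,350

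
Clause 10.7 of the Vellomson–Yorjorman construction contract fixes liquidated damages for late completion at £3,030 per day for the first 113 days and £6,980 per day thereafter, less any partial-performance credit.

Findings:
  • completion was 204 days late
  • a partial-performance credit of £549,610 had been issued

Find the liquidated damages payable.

First 113 days: 113 × £3,030 = £342,390
Remaining days: (204 − 113) × £6,980 = £635,180
Accrued per-day damages: £342,390 + £635,180 = £977,570
Less partial-performance credit: £977,570 − £549,610 = £427,960

£427,960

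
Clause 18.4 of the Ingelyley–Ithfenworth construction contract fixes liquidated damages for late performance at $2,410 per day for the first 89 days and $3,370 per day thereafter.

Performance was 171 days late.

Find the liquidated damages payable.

First 89 days: 89 × $2,410 = $214,490
Remaining days: (171 − 89) × $3,370 = $276,340
Accrued per-day damages: $214,490 + $276,340 = $490,830

$490,830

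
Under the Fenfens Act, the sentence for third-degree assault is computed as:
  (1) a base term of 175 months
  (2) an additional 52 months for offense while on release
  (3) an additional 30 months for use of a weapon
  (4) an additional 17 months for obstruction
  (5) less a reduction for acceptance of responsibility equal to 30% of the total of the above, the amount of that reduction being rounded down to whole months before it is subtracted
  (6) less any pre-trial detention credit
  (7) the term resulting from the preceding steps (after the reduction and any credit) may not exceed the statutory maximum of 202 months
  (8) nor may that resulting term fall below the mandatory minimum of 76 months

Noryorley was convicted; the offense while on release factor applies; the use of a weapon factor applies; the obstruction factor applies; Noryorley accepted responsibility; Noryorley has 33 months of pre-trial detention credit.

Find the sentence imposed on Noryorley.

159 months

Offense while on release enhancement: +52 months
Use of a weapon enhancement: +30 months
Obstruction enhancement: +17 months
Adjusted term: 175 months + 52 months + 30 months + 17 months = 274 months
Acceptance of responsibility reduction: 30% of 274 months = 82 months (rounded down)
After reduction: 274 − 82 = 192 months
Less pre-trial detention credit: 192 months − 33 months = 159 months
Cap at 202 months: 159 months is within the cap, no reduction.
Minimum 76 months: 159 months meets the minimum, no increase.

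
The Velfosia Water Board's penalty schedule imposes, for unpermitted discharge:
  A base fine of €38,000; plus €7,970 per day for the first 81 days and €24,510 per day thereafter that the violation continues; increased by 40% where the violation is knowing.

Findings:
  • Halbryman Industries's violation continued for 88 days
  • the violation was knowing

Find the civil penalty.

€1,197,196

First 81 days: 81 × €7,970 = €645,570
Remaining days: (88 − 81) × €24,510 = €171,570
Per-day component: €645,570 + €171,570 = €817,140
Base plus per-day: €38,000 + €817,140 = €855,140
Enhancement: 40% of €855,140 = €342,056
Enhanced fine: €855,140 + €342,056 = €1,197,196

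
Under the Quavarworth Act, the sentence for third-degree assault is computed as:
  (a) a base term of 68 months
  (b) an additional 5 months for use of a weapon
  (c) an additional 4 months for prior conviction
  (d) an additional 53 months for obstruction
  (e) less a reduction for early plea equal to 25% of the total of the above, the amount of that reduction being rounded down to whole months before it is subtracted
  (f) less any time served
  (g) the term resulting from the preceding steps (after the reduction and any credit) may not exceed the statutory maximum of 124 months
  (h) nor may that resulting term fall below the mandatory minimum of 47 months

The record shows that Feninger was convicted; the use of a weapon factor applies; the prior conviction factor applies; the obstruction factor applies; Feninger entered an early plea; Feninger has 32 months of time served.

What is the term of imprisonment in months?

Use of a weapon enhancement: +5 months
Prior conviction enhancement: +4 months
Obstruction enhancement: +53 months
Adjusted term: 68 months + 5 months + 4 months + 53 months = 130 months
Early plea reduction: 25% of 130 months = 32 months (rounded down)
After reduction: 130 − 32 = 98 months
Less time served: 98 months − 32 months = 66 months
Cap at 124 months: 66 months is within the cap, no reduction.
Minimum 47 months: 66 months meets the minimum, no increase.

Sentence: 66 months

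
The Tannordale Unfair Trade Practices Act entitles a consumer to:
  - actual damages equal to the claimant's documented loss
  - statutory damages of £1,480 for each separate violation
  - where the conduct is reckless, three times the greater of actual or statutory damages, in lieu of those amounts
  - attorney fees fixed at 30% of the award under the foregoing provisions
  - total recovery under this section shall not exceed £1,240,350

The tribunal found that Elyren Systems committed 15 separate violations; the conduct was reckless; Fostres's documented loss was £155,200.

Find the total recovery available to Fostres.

Total recovery: £605,280

Statutory damages: 15 × £1,480 = £22,200
Greater of actual damages (£155,200) or statutory damages (£22,200): £155,200
Trebled: 3 × £155,200 = £465,600
Attorney fees: 30% of £465,600 = £139,680
Total before cap: £465,600 + £139,680 = £605,280
Cap at £1,240,350: £605,280 is within the cap, no reduction.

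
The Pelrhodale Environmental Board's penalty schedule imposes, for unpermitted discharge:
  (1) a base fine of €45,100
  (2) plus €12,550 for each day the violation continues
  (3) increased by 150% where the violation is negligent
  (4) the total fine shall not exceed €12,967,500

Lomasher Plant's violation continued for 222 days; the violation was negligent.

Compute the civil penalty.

Per-day component: 222 × €12,550 = €2,786,100
Base plus per-day: €45,100 + €2,786,100 = €2,831,200
Enhancement: 150% of €2,831,200 = €4,246,800
Enhanced fine: €2,831,200 + €4,246,800 = €7,078,000
Cap at €12,967,500: €7,078,000 is within the cap, no reduction.

€7,078,000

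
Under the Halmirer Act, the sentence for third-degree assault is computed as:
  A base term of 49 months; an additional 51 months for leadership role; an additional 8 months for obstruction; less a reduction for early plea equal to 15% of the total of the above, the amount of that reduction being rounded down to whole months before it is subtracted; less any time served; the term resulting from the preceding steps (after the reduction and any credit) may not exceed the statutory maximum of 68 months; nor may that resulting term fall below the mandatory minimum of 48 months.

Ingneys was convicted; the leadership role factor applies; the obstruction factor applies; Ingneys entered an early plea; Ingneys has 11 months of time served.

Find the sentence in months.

Leadership role enhancement: +51 months
Obstruction enhancement: +8 months
Adjusted term: 49 months + 51 months + 8 months = 108 months
Early plea reduction: 15% of 108 months = 16 months (rounded down)
After reduction: 108 − 16 = 92 months
Less time served: 92 months − 11 months = 81 months
Cap at 68 months: 81 months exceeds the cap → 68 months
Minimum 48 months: 68 months meets the minimum, no increase.

Sentence: 68 months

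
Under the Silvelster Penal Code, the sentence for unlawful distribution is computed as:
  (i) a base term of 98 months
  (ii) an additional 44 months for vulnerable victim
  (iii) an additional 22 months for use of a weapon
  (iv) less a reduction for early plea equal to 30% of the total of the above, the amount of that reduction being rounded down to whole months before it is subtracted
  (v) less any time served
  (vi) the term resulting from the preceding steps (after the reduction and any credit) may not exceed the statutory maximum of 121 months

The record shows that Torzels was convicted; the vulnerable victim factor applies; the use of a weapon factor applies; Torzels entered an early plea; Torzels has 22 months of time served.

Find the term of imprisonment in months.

93 months

Vulnerable victim enhancement: +44 months
Use of a weapon enhancement: +22 months
Adjusted term: 98 months + 44 months + 22 months = 164 months
Early plea reduction: 30% of 164 months = 49 months (rounded down)
After reduction: 164 − 49 = 115 months
Less time served: 115 months − 22 months = 93 months
Cap at 121 months: 93 months is within the cap, no reduction.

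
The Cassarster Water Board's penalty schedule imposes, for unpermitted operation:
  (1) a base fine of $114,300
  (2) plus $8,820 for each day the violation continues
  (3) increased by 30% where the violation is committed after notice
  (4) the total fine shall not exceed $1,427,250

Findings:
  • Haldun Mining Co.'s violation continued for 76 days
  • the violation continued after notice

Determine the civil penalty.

Per-day component: 76 × $8,820 = $670,320
Base plus per-day: $114,300 + $670,320 = $784,620
Enhancement: 30% of $784,620 = $235,386
Enhanced fine: $784,620 + $235,386 = $1,020,006
Cap at $1,427,250: $1,020,006 is within the cap, no reduction.

$1,020,006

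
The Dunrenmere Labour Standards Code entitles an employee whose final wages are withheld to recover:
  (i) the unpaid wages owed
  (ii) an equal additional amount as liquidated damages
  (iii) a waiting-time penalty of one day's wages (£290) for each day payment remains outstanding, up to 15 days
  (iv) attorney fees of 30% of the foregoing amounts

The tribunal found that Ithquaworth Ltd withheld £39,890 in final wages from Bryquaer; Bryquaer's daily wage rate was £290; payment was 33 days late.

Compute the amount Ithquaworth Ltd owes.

£109,369

Liquidated damages (equal amount): £39,890
Penalty days: min(33, 15) = 15
Waiting-time penalty: 15 × £290 = £4,350
Subtotal: £39,890 + £39,890 + £4,350 = £84,130
Attorney fees: 30% of £84,130 = £25,239
Total award: £84,130 + £25,239 = £109,369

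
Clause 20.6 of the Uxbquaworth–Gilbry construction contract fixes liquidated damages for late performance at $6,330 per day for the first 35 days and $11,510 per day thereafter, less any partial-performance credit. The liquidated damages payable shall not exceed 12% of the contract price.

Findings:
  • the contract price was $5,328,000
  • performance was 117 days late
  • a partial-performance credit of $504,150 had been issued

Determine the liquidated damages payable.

$639,360

First 35 days: 35 × $6,330 = $221,550
Remaining days: (117 − 35) × $11,510 = $943,820
Accrued per-day damages: $221,550 + $943,820 = $1,165,370
Less partial-performance credit: $1,165,370 − $504,150 = $661,220
Cap: 12% of $5,328,000 = $639,360
Cap at $639,360: $661,220 exceeds the cap → $639,360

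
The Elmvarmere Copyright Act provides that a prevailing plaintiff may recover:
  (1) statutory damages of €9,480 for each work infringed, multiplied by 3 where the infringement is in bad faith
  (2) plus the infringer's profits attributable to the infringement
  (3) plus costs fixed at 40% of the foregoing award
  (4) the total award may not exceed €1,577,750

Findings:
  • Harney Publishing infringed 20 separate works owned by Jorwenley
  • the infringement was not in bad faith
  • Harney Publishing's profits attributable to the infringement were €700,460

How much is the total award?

Statutory damages: 20 × €9,480 = €189,600
Infringement not in bad faith: no ×3 enhancement.
Combined award: €189,600 + €700,460 = €890,060
Costs: 40% of €890,060 = €356,024
Award plus costs: €890,060 + €356,024 = €1,246,084
Cap at €1,577,750: €1,246,084 is within the cap, no reduction.

€1,246,084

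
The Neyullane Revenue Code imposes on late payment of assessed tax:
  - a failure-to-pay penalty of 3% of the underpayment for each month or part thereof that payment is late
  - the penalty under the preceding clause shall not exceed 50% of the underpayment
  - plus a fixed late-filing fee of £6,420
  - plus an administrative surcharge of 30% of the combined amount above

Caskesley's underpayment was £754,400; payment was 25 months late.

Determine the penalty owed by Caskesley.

Accrued rate: 3% × 25 = 75%, capped at 50% → 50%
Failure-to-pay penalty: 50% of £754,400 = £377,200
Penalty before surcharge: £377,200 + £6,420 = £383,620
Administrative surcharge: 30% of £383,620 = £115,086
Total penalty: £383,620 + £115,086 = £498,706

Penalty: £498,706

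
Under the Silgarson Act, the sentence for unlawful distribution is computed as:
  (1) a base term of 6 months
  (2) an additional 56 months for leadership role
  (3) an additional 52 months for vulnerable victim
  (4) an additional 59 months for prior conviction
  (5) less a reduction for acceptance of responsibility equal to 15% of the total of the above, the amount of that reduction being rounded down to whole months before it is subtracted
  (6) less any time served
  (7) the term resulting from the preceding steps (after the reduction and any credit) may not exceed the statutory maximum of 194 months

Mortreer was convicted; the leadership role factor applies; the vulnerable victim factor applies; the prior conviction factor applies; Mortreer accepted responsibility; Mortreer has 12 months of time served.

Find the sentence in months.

Sentence: 136 months

Leadership role enhancement: +56 months
Vulnerable victim enhancement: +52 months
Prior conviction enhancement: +59 months
Adjusted term: 6 months + 56 months + 52 months + 59 months = 173 months
Acceptance of responsibility reduction: 15% of 173 months = 25 months (rounded down)
After reduction: 173 − 25 = 148 months
Less time served: 148 months − 12 months = 136 months
Cap at 194 months: 136 months is within the cap, no reduction.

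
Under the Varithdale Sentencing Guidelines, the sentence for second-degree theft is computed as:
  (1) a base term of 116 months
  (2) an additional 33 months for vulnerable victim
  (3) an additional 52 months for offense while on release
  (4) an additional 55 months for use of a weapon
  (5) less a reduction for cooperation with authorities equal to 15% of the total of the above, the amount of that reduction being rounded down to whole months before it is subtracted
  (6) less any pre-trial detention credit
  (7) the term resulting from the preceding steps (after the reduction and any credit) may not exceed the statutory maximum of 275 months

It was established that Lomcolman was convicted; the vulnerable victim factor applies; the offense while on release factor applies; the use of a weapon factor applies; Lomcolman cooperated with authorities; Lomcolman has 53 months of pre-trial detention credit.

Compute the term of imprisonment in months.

Vulnerable victim enhancement: +33 months
Offense while on release enhancement: +52 months
Use of a weapon enhancement: +55 months
Adjusted term: 116 months + 33 months + 52 months + 55 months = 256 months
Cooperation with authorities reduction: 15% of 256 months = 38 months (rounded down)
After reduction: 256 − 38 = 218 months
Less pre-trial detention credit: 218 months − 53 months = 165 months
Cap at 275 months: 165 months is within the cap, no reduction.

165 months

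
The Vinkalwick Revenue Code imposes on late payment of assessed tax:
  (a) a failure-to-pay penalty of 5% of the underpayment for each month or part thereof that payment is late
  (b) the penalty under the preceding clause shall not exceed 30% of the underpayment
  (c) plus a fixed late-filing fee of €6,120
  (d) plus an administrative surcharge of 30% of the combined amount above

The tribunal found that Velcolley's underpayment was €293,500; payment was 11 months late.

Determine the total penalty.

€122,421

Accrued rate: 5% × 11 = 55%, capped at 30% → 30%
Failure-to-pay penalty: 30% of €293,500 = €88,050
Penalty before surcharge: €88,050 + €6,120 = €94,170
Administrative surcharge: 30% of €94,170 = €28,251
Total penalty: €94,170 + €28,251 = €122,421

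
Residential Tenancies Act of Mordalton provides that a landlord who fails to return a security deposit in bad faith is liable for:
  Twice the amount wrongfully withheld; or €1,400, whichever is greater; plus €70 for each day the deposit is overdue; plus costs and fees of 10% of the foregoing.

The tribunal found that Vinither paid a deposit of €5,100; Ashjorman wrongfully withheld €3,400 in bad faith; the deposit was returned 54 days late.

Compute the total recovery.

Doubled: 2 × €3,400 = €6,800
Minimum €1,400: €6,800 meets the minimum, no increase.
Late-return penalty: 54 × €70 = €3,780
Damages plus late penalty: €6,800 + €3,780 = €10,580
Costs and fees: 10% of €10,580 = €1,058
Total recovery: €10,580 + €1,058 = €11,638

€11,638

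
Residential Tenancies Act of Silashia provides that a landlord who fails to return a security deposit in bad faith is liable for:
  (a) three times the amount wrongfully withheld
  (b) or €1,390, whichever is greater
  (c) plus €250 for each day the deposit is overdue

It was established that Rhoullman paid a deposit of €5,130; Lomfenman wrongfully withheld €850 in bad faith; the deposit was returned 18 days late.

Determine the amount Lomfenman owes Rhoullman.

€7,050

Trebled: 3 × €850 = €2,550
Minimum €1,390: €2,550 meets the minimum, no increase.
Late-return penalty: 18 × €250 = €4,500
Damages plus late penalty: €2,550 + €4,500 = €7,050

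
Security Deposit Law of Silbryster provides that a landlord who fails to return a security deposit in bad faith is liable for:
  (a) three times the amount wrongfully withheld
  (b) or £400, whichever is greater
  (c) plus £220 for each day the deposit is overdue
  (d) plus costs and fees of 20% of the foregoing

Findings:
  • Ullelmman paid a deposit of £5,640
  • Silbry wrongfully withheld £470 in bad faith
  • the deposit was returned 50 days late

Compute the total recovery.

£14,892

Trebled: 3 × £470 = £1,410
Minimum £400: £1,410 meets the minimum, no increase.
Late-return penalty: 50 × £220 = £11,000
Damages plus late penalty: £1,410 + £11,000 = £12,410
Costs and fees: 20% of £12,410 = £2,482
Total recovery: £12,410 + £2,482 = £14,892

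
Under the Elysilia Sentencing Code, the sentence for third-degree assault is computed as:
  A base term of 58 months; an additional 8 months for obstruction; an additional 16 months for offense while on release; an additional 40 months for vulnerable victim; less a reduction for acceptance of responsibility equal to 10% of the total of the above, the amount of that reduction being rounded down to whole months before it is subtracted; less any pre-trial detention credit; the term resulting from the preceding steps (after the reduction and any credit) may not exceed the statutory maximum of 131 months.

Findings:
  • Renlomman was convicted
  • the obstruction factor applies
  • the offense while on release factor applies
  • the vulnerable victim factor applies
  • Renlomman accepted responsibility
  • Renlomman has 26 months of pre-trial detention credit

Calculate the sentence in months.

Obstruction enhancement: +8 months
Offense while on release enhancement: +16 months
Vulnerable victim enhancement: +40 months
Adjusted term: 58 months + 8 months + 16 months + 40 months = 122 months
Acceptance of responsibility reduction: 10% of 122 months = 12 months (rounded down)
After reduction: 122 − 12 = 110 months
Less pre-trial detention credit: 110 months − 26 months = 84 months
Cap at 131 months: 84 months is within the cap, no reduction.

Sentence: 84 months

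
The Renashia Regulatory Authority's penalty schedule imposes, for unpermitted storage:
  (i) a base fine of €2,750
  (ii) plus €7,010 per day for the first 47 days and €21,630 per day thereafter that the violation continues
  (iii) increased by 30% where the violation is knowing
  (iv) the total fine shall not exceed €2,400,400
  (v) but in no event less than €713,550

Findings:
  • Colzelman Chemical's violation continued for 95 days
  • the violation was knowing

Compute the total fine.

First 47 days: 47 × €7,010 = €329,470
Remaining days: (95 − 47) × €21,630 = €1,038,240
Per-day component: €329,470 + €1,038,240 = €1,367,710
Base plus per-day: €2,750 + €1,367,710 = €1,370,460
Enhancement: 30% of €1,370,460 = €411,138
Enhanced fine: €1,370,460 + €411,138 = €1,781,598
Cap at €2,400,400: €1,781,598 is within the cap, no reduction.
Minimum €713,550: €1,781,598 meets the minimum, no increase.

€1,781,598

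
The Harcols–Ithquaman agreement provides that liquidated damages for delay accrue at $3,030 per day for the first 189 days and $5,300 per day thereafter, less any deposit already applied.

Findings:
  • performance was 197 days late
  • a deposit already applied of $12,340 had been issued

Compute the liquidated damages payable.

First 189 days: 189 × $3,030 = $572,670
Remaining days: (197 − 189) × $5,300 = $42,400
Accrued per-day damages: $572,670 + $42,400 = $615,070
Less deposit already applied: $615,070 − $12,340 = $602,730

$602,730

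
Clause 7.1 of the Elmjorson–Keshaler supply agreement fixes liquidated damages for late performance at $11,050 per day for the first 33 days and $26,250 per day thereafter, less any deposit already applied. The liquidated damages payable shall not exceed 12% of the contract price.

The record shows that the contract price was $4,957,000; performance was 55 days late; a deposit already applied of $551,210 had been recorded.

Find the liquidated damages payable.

$390,940

First 33 days: 33 × $11,050 = $364,650
Remaining days: (55 − 33) × $26,250 = $577,500
Accrued per-day damages: $364,650 + $577,500 = $942,150
Less deposit already applied: $942,150 − $551,210 = $390,940
Cap: 12% of $4,957,000 = $594,840
Cap at $594,840: $390,940 is within the cap, no reduction.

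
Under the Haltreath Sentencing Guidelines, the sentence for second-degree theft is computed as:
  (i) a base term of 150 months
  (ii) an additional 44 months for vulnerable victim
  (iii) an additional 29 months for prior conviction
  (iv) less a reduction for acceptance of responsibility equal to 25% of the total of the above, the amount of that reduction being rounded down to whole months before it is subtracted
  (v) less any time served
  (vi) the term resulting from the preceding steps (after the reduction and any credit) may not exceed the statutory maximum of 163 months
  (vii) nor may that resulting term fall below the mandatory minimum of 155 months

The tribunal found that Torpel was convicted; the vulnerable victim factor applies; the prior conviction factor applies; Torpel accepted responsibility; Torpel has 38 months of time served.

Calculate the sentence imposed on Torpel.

Vulnerable victim enhancement: +44 months
Prior conviction enhancement: +29 months
Adjusted term: 150 months + 44 months + 29 months = 223 months
Acceptance of responsibility reduction: 25% of 223 months = 55 months (rounded down)
After reduction: 223 − 55 = 168 months
Less time served: 168 months − 38 months = 130 months
Cap at 163 months: 130 months is within the cap, no reduction.
Minimum 155 months: 130 months is below the minimum → 155 months

155 months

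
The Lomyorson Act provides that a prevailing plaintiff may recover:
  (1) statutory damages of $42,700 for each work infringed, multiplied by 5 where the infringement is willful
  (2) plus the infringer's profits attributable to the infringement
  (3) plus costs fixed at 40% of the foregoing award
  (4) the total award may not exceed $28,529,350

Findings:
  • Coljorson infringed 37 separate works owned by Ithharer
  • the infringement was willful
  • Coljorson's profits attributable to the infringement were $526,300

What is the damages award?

Statutory damages: 37 × $42,700 = $1,579,900
Multiplied by 5: 5 × $1,579,900 = $7,899,500
Combined award: $7,899,500 + $526,300 = $8,425,800
Costs: 40% of $8,425,800 = $3,370,320
Award plus costs: $8,425,800 + $3,370,320 = $11,796,120
Cap at $28,529,350: $11,796,120 is within the cap, no reduction.

$11,796,120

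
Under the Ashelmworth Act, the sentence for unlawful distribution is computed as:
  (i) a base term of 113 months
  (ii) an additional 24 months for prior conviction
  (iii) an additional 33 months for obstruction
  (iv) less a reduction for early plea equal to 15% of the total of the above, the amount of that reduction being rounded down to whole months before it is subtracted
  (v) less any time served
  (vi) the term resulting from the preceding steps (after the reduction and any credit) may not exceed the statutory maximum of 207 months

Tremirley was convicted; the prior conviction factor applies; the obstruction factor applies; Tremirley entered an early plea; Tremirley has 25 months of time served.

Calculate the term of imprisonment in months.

Sentence: 120 months

Prior conviction enhancement: +24 months
Obstruction enhancement: +33 months
Adjusted term: 113 months + 24 months + 33 months = 170 months
Early plea reduction: 15% of 170 months = 25 months (rounded down)
After reduction: 170 − 25 = 145 months
Less time served: 145 months − 25 months = 120 months
Cap at 207 months: 120 months is within the cap, no reduction.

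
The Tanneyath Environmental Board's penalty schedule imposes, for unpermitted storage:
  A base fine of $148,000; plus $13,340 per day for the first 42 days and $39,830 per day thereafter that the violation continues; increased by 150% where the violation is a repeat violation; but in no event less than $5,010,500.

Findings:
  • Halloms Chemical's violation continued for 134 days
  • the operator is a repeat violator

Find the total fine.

First 42 days: 42 × $13,340 = $560,280
Remaining days: (134 − 42) × $39,830 = $3,664,360
Per-day component: $560,280 + $3,664,360 = $4,224,640
Base plus per-day: $148,000 + $4,224,640 = $4,372,640
Enhancement: 150% of $4,372,640 = $6,558,960
Enhanced fine: $4,372,640 + $6,558,960 = $10,931,600
Minimum $5,010,500: $10,931,600 meets the minimum, no increase.

Civil penalty: $10,931,600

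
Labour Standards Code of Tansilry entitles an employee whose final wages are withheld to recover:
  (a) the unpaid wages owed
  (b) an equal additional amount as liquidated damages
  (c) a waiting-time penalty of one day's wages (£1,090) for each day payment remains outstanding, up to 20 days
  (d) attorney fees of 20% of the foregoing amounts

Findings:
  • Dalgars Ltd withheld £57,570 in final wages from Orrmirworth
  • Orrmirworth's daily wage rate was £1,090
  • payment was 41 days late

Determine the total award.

£164,328

Liquidated damages (equal amount): £57,570
Penalty days: min(41, 20) = 20
Waiting-time penalty: 20 × £1,090 = £21,800
Subtotal: £57,570 + £57,570 + £21,800 = £136,940
Attorney fees: 20% of £136,940 = £27,388
Total award: £136,940 + £27,388 = £164,328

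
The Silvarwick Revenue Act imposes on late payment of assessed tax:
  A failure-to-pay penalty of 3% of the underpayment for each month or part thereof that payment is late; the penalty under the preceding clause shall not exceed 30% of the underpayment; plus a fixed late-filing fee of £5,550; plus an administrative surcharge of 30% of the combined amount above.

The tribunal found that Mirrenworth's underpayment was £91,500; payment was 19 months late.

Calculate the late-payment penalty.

Accrued rate: 3% × 19 = 57%, capped at 30% → 30%
Failure-to-pay penalty: 30% of £91,500 = £27,450
Penalty before surcharge: £27,450 + £5,550 = £33,000
Administrative surcharge: 30% of £33,000 = £9,900
Total penalty: £33,000 + £9,900 = £42,900

£42,900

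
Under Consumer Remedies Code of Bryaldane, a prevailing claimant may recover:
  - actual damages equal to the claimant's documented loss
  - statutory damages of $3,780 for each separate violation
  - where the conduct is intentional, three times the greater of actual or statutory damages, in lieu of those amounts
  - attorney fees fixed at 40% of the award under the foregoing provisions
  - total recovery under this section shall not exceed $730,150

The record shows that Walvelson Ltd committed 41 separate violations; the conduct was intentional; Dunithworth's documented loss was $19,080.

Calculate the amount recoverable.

$650,916

Statutory damages: 41 × $3,780 = $154,980
Greater of actual damages ($19,080) or statutory damages ($154,980): $154,980
Trebled: 3 × $154,980 = $464,940
Attorney fees: 40% of $464,940 = $185,976
Total before cap: $464,940 + $185,976 = $650,916
Cap at $730,150: $650,916 is within the cap, no reduction.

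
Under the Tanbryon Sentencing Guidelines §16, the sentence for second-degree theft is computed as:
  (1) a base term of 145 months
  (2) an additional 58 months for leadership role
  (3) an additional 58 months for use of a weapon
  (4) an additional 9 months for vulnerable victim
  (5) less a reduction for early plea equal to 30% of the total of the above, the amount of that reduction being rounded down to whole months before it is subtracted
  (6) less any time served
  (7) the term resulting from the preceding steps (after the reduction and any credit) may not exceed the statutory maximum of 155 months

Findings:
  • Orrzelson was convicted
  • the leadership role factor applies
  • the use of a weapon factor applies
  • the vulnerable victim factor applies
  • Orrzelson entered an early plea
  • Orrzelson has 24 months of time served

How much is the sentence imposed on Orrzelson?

Leadership role enhancement: +58 months
Use of a weapon enhancement: +58 months
Vulnerable victim enhancement: +9 months
Adjusted term: 145 months + 58 months + 58 months + 9 months = 270 months
Early plea reduction: 30% of 270 months = 81 months (rounded down)
After reduction: 270 − 81 = 189 months
Less time served: 189 months − 24 months = 165 months
Cap at 155 months: 165 months exceeds the cap → 155 months

155 months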